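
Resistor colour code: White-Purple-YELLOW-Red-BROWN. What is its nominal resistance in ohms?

97400 Ω

White → 9 (first significant figure)
Violet → 7 (second significant figure)
Yellow → 4 (third significant figure)
Red → ×10^2 multiplier
974 × 100 = 97400 Ω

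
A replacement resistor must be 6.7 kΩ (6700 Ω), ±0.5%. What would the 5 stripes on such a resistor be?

blue, violet, black, brown, green

6700 Ω = 670 × 10^1.
6 → blue
7 → violet
0 → black
Multiplier 10^1 → brown.
±0.5% tolerance → green.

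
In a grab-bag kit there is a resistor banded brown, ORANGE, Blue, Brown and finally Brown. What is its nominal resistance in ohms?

1360 Ω

Brown → 1 (first significant figure)
Orange → 3 (second significant figure)
Blue → 6 (third significant figure)
Brown → ×10 multiplier
136 × 10 = 1360 Ω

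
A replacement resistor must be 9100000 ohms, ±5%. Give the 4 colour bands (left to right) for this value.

9100000 Ω = 91 × 10^5.
9 → white
1 → brown
Multiplier 10^5 → green.
±5% tolerance → gold.

white, brown, green, gold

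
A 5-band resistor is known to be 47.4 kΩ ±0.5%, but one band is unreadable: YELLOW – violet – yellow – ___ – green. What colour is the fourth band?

red

47400 Ω = 474 × 10^2.
The fourth band is the multiplier, 10^2, which is red.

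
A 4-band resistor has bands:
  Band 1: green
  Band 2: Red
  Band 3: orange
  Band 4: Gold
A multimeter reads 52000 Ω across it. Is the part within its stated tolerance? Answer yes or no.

yes

Green → 5 (first significant figure)
Red → 2 (second significant figure)
Orange → ×10^3 multiplier
Gold → ±5% tolerance
52 × 1000 = 52000 Ω
Allowed range: 49400 Ω to 54600 Ω.
52000 Ω lies inside that range.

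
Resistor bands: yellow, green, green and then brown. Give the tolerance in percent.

±1%

The last band, brown, is the tolerance band.
Brown corresponds to ±1%.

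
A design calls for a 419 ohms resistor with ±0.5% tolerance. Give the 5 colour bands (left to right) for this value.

yellow, brown, white, black, green

419 Ω = 419 × 10^0.
4 → yellow
1 → brown
9 → white
Multiplier 10^0 → black.
±0.5% tolerance → green.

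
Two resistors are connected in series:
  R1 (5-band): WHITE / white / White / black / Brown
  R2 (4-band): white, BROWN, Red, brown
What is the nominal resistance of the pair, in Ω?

10099 Ω

R1: white, white, white → 999; black ×1 → 999 Ω.
R2: white, brown → 91; red ×10^2 → 9100 Ω.
Series: 999 + 9100 = 10099 Ω.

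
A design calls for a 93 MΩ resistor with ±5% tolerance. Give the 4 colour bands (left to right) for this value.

white, orange, blue, gold

93000000 Ω = 93 × 10^6.
9 → white
3 → orange
Multiplier 10^6 → blue.
±5% tolerance → gold.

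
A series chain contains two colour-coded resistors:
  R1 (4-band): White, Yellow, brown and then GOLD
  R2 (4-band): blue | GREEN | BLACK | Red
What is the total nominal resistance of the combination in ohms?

1005 Ω

R1: white, yellow → 94; brown ×10 → 940 Ω.
R2: blue, green → 65; black ×1 → 65 Ω.
Series: 940 + 65 = 1005 Ω.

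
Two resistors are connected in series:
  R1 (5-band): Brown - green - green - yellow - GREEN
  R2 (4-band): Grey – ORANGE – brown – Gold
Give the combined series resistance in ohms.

R1: brown, green, green → 155; yellow ×10^4 → 1550000 Ω.
R2: grey, orange → 83; brown ×10 → 830 Ω.
Series: 1550000 + 830 = 1550830 Ω.

1550830 Ω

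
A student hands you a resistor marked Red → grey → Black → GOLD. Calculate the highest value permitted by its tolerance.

29.4 Ω

Red → 2 (first significant figure)
Grey → 8 (second significant figure)
Black → ×1 multiplier
Gold → ±5% tolerance
28 × 1 = 28 Ω
Highest = 28 × (1 + 5/100) = 29.4 Ω.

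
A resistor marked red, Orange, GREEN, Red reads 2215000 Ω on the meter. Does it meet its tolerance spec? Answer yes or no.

no

Red → 2 (first significant figure)
Orange → 3 (second significant figure)
Green → ×10^5 multiplier
Red → ±2% tolerance
23 × 100000 = 2300000 Ω
Allowed range: 2254000 Ω to 2346000 Ω.
2215000 Ω lies outside that range.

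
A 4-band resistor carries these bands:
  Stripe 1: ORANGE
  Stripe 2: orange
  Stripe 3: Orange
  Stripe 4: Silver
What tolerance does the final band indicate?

±10%

The last band, silver, is the tolerance band.
Silver corresponds to ±10%.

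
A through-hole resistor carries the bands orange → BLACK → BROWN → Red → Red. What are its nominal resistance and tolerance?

30100 Ω ±2%

Orange → 3 (first significant figure)
Black → 0 (second significant figure)
Brown → 1 (third significant figure)
Red → ×10^2 multiplier
Red → ±2% tolerance
301 × 100 = 30100 Ω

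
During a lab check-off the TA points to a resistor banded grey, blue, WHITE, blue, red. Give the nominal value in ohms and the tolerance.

869000000 Ω ±2%

Grey → 8 (first significant figure)
Blue → 6 (second significant figure)
White → 9 (third significant figure)
Blue → ×10^6 multiplier
Red → ±2% tolerance
869 × 1000000 = 869000000 Ω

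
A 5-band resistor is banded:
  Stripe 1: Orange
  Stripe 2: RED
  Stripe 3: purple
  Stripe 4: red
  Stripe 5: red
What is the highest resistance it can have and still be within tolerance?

Orange → 3 (first significant figure)
Red → 2 (second significant figure)
Violet → 7 (third significant figure)
Red → ×10^2 multiplier
Red → ±2% tolerance
327 × 100 = 32700 Ω
Highest = 32700 × (1 + 2/100) = 33354 Ω.

33354 Ω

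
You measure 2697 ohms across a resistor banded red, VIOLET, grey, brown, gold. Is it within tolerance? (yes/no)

yes

Red → 2 (first significant figure)
Violet → 7 (second significant figure)
Grey → 8 (third significant figure)
Brown → ×10 multiplier
Gold → ±5% tolerance
278 × 10 = 2780 Ω
Allowed range: 2641 Ω to 2919 Ω.
2697 ohms lies inside that range.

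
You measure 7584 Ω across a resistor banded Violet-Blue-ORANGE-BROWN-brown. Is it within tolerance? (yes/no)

Violet → 7 (first significant figure)
Blue → 6 (second significant figure)
Orange → 3 (third significant figure)
Brown → ×10 multiplier
Brown → ±1% tolerance
763 × 10 = 7630 Ω
Allowed range: 7553.7 Ω to 7706.3 Ω.
7584 Ω lies inside that range.

yes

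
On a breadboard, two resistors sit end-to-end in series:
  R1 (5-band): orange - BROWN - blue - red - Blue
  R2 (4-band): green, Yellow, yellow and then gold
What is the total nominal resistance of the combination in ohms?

571600 Ω

R1: orange, brown, blue → 316; red ×10^2 → 31600 Ω.
R2: green, yellow → 54; yellow ×10^4 → 540000 Ω.
Series: 31600 + 540000 = 571600 Ω.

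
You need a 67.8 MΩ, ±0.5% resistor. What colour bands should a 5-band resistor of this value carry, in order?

67800000 Ω = 678 × 10^5.
6 → blue
7 → violet
8 → grey
Multiplier 10^5 → green.
±0.5% tolerance → green.

blue, violet, grey, green, green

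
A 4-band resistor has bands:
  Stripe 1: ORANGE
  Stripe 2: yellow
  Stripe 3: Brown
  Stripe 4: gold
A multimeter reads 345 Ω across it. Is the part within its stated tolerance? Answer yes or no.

Orange → 3 (first significant figure)
Yellow → 4 (second significant figure)
Brown → ×10 multiplier
Gold → ±5% tolerance
34 × 10 = 340 Ω
Allowed range: 323 Ω to 357 Ω.
345 Ω lies inside that range.

yes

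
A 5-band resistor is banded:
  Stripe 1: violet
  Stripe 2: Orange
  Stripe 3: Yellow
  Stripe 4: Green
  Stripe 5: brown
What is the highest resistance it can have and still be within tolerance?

Violet → 7 (first significant figure)
Orange → 3 (second significant figure)
Yellow → 4 (third significant figure)
Green → ×10^5 multiplier
Brown → ±1% tolerance
734 × 100000 = 73400000 Ω
Highest = 73400000 × (1 + 1/100) = 74134000 Ω.

74134000 Ω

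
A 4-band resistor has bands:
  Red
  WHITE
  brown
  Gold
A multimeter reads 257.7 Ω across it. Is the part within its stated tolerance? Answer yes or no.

Red → 2 (first significant figure)
White → 9 (second significant figure)
Brown → ×10 multiplier
Gold → ±5% tolerance
29 × 10 = 290 Ω
Allowed range: 275.5 Ω to 304.5 Ω.
257.7 Ω lies outside that range.

no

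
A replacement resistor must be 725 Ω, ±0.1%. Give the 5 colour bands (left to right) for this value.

violet, red, green, black, violet

725 Ω = 725 × 10^0.
7 → violet
2 → red
5 → green
Multiplier 10^0 → black.
±0.1% tolerance → violet.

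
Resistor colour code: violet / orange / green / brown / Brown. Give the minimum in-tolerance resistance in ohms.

Violet → 7 (first significant figure)
Orange → 3 (second significant figure)
Green → 5 (third significant figure)
Brown → ×10 multiplier
Brown → ±1% tolerance
735 × 10 = 7350 Ω
Minimum = 7350 × (1 − 1/100) = 7276.5 Ω.

7276.5 Ω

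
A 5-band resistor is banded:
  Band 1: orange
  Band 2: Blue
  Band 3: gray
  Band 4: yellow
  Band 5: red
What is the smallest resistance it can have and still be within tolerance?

Orange → 3 (first significant figure)
Blue → 6 (second significant figure)
Grey → 8 (third significant figure)
Yellow → ×10^4 multiplier
Red → ±2% tolerance
368 × 10000 = 3680000 Ω
Smallest = 3680000 × (1 − 2/100) = 3606400 Ω.

3606400 Ω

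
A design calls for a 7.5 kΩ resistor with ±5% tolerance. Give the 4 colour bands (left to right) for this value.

7500 Ω = 75 × 10^2.
7 → violet
5 → green
Multiplier 10^2 → red.
±5% tolerance → gold.

violet, green, red, gold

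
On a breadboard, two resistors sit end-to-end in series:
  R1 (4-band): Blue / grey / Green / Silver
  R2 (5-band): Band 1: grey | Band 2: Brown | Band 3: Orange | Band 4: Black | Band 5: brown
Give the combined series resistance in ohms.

6800813 Ω

R1: blue, grey → 68; green ×10^5 → 6800000 Ω.
R2: grey, brown, orange → 813; black ×1 → 813 Ω.
Series: 6800000 + 813 = 6800813 Ω.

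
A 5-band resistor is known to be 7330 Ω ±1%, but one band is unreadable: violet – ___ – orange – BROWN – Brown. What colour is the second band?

7330 Ω = 733 × 10^1.
The second band gives digit 3 of the significand, and 3 is orange.

orange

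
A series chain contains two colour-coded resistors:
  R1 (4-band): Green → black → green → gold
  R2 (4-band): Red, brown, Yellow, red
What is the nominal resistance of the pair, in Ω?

R1: green, black → 50; green ×10^5 → 5000000 Ω.
R2: red, brown → 21; yellow ×10^4 → 210000 Ω.
Series: 5000000 + 210000 = 5210000 Ω.

5210000 Ω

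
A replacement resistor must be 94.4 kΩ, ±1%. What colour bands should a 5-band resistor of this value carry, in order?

white, yellow, yellow, red, brown

94400 Ω = 944 × 10^2.
9 → white
4 → yellow
4 → yellow
Multiplier 10^2 → red.
±1% tolerance → brown.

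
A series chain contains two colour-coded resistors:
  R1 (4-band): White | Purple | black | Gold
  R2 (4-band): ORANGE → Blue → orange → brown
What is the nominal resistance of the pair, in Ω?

36097 Ω

R1: white, violet → 97; black ×1 → 97 Ω.
R2: orange, blue → 36; orange ×10^3 → 36000 Ω.
Series: 97 + 36000 = 36097 Ω.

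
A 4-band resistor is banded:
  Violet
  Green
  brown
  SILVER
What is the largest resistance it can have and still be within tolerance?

825 Ω

Violet → 7 (first significant figure)
Green → 5 (second significant figure)
Brown → ×10 multiplier
Silver → ±10% tolerance
75 × 10 = 750 Ω
Largest = 750 × (1 + 10/100) = 825 Ω.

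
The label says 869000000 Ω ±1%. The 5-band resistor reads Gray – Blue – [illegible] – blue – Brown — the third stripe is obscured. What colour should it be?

869000000 Ω = 869 × 10^6.
The third band gives digit 9 of the significand, and 9 is white.

white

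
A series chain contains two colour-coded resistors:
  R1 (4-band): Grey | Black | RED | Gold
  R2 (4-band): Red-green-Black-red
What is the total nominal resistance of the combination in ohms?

R1: grey, black → 80; red ×10^2 → 8000 Ω.
R2: red, green → 25; black ×1 → 25 Ω.
Series: 8000 + 25 = 8025 Ω.

8025 Ω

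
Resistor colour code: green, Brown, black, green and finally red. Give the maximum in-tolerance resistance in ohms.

Green → 5 (first significant figure)
Brown → 1 (second significant figure)
Black → 0 (third significant figure)
Green → ×10^5 multiplier
Red → ±2% tolerance
510 × 100000 = 51000000 Ω
Maximum = 51000000 × (1 + 2/100) = 52020000 Ω.

52020000 Ω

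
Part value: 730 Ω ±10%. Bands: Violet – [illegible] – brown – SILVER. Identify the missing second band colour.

730 Ω = 73 × 10^1.
The second band gives digit 3 of the significand, and 3 is orange.

orange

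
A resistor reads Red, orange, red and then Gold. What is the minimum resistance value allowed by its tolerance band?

2185 Ω

Red → 2 (first significant figure)
Orange → 3 (second significant figure)
Red → ×10^2 multiplier
Gold → ±5% tolerance
23 × 100 = 2300 Ω
Minimum = 2300 × (1 − 5/100) = 2185 Ω.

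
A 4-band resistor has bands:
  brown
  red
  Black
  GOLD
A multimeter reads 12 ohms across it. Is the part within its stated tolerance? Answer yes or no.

Brown → 1 (first significant figure)
Red → 2 (second significant figure)
Black → ×1 multiplier
Gold → ±5% tolerance
12 × 1 = 12 Ω
Allowed range: 11.4 Ω to 12.6 Ω.
12 ohms lies inside that range.

yes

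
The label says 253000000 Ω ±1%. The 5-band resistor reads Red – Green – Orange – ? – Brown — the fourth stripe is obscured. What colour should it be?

253000000 Ω = 253 × 10^6.
The fourth band is the multiplier, 10^6, which is blue.

blue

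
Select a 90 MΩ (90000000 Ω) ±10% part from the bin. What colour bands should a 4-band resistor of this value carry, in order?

white, black, blue, silver

90000000 Ω = 90 × 10^6.
9 → white
0 → black
Multiplier 10^6 → blue.
±10% tolerance → silver.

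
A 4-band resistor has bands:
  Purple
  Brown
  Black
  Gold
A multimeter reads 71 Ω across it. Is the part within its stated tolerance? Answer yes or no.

Violet → 7 (first significant figure)
Brown → 1 (second significant figure)
Black → ×1 multiplier
Gold → ±5% tolerance
71 × 1 = 71 Ω
Allowed range: 67.45 Ω to 74.55 Ω.
71 Ω lies inside that range.

yes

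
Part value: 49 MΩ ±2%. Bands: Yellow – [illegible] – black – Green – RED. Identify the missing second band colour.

white

49000000 Ω = 490 × 10^5.
The second band gives digit 9 of the significand, and 9 is white.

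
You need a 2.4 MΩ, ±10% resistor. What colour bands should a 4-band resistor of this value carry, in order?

2400000 Ω = 24 × 10^5.
2 → red
4 → yellow
Multiplier 10^5 → green.
±10% tolerance → silver.

red, yellow, green, silver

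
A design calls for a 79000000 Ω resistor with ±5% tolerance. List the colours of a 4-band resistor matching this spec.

violet, white, blue, gold

79000000 Ω = 79 × 10^6.
7 → violet
9 → white
Multiplier 10^6 → blue.
±5% tolerance → gold.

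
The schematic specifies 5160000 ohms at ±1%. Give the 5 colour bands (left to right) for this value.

green, brown, blue, yellow, brown

5160000 Ω = 516 × 10^4.
5 → green
1 → brown
6 → blue
Multiplier 10^4 → yellow.
±1% tolerance → brown.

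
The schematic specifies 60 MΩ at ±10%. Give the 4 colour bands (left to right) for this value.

blue, black, blue, silver

60000000 Ω = 60 × 10^6.
6 → blue
0 → black
Multiplier 10^6 → blue.
±10% tolerance → silver.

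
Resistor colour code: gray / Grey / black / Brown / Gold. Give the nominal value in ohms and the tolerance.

8800 Ω ±5%

Grey → 8 (first significant figure)
Grey → 8 (second significant figure)
Black → 0 (third significant figure)
Brown → ×10 multiplier
Gold → ±5% tolerance
880 × 10 = 8800 Ω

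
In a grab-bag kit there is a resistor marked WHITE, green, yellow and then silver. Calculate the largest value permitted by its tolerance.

White → 9 (first significant figure)
Green → 5 (second significant figure)
Yellow → ×10^4 multiplier
Silver → ±10% tolerance
95 × 10000 = 950000 Ω
Largest = 950000 × (1 + 10/100) = 1045000 Ω.

1045000 Ω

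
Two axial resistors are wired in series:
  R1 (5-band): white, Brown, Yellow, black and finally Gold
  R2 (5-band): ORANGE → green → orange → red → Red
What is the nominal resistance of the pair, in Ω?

36214 Ω

R1: white, brown, yellow → 914; black ×1 → 914 Ω.
R2: orange, green, orange → 353; red ×10^2 → 35300 Ω.
Series: 914 + 35300 = 36214 Ω.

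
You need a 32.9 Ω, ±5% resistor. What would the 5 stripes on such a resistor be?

orange, red, white, gold, gold

32.9 Ω = 329 × 10^-1.
3 → orange
2 → red
9 → white
Multiplier 10^-1 → gold.
±5% tolerance → gold.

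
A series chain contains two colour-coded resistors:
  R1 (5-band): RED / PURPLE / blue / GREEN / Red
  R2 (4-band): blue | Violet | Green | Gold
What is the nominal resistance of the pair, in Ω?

34300000 Ω

R1: red, violet, blue → 276; green ×10^5 → 27600000 Ω.
R2: blue, violet → 67; green ×10^5 → 6700000 Ω.
Series: 27600000 + 6700000 = 34300000 Ω.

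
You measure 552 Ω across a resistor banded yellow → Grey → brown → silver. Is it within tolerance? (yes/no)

no

Yellow → 4 (first significant figure)
Grey → 8 (second significant figure)
Brown → ×10 multiplier
Silver → ±10% tolerance
48 × 10 = 480 Ω
Allowed range: 432 Ω to 528 Ω.
552 Ω lies outside that range.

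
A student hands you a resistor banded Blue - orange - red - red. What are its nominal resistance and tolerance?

6300 Ω ±2%

Blue → 6 (first significant figure)
Orange → 3 (second significant figure)
Red → ×10^2 multiplier
Red → ±2% tolerance
63 × 100 = 6300 Ω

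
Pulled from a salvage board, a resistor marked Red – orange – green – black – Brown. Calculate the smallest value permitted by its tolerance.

232.65 Ω

Red → 2 (first significant figure)
Orange → 3 (second significant figure)
Green → 5 (third significant figure)
Black → ×1 multiplier
Brown → ±1% tolerance
235 × 1 = 235 Ω
Smallest = 235 × (1 − 1/100) = 232.65 Ω.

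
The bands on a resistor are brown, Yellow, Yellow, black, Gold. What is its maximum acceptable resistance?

Brown → 1 (first significant figure)
Yellow → 4 (second significant figure)
Yellow → 4 (third significant figure)
Black → ×1 multiplier
Gold → ±5% tolerance
144 × 1 = 144 Ω
Maximum = 144 × (1 + 5/100) = 151.2 Ω.

151.2 Ω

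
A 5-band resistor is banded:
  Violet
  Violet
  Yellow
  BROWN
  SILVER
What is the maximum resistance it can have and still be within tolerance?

8514 Ω

Violet → 7 (first significant figure)
Violet → 7 (second significant figure)
Yellow → 4 (third significant figure)
Brown → ×10 multiplier
Silver → ±10% tolerance
774 × 10 = 7740 Ω
Maximum = 7740 × (1 + 10/100) = 8514 Ω.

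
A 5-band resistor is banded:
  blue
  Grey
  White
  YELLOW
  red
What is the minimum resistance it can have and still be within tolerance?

6752200 Ω

Blue → 6 (first significant figure)
Grey → 8 (second significant figure)
White → 9 (third significant figure)
Yellow → ×10^4 multiplier
Red → ±2% tolerance
689 × 10000 = 6890000 Ω
Minimum = 6890000 × (1 − 2/100) = 6752200 Ω.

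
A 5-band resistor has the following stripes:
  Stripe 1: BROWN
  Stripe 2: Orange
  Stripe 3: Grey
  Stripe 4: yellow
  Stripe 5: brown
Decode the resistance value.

1380000 Ω

Brown → 1 (first significant figure)
Orange → 3 (second significant figure)
Grey → 8 (third significant figure)
Yellow → ×10^4 multiplier
138 × 10000 = 1380000 Ω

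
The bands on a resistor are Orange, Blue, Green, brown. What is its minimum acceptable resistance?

Orange → 3 (first significant figure)
Blue → 6 (second significant figure)
Green → ×10^5 multiplier
Brown → ±1% tolerance
36 × 100000 = 3600000 Ω
Minimum = 3600000 × (1 − 1/100) = 3564000 Ω.

3564000 Ω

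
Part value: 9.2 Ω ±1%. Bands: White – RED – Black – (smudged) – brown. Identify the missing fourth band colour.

9.2 Ω = 920 × 10^-2.
The fourth band is the multiplier, 10^-2, which is silver.

silver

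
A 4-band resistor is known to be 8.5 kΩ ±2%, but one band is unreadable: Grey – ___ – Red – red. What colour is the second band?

8500 Ω = 85 × 10^2.
The second band gives digit 5 of the significand, and 5 is green.

green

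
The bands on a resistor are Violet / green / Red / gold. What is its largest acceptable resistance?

7875 Ω

Violet → 7 (first significant figure)
Green → 5 (second significant figure)
Red → ×10^2 multiplier
Gold → ±5% tolerance
75 × 100 = 7500 Ω
Largest = 7500 × (1 + 5/100) = 7875 Ω.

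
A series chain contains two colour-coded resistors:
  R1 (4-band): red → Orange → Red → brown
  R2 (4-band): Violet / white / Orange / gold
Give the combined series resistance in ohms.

R1: red, orange → 23; red ×10^2 → 2300 Ω.
R2: violet, white → 79; orange ×10^3 → 79000 Ω.
Series: 2300 + 79000 = 81300 Ω.

81300 Ω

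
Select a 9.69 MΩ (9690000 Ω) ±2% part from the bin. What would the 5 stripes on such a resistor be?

9690000 Ω = 969 × 10^4.
9 → white
6 → blue
9 → white
Multiplier 10^4 → yellow.
±2% tolerance → red.

white, blue, white, yellow, red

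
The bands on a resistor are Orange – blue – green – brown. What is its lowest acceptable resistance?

3564000 Ω

Orange → 3 (first significant figure)
Blue → 6 (second significant figure)
Green → ×10^5 multiplier
Brown → ±1% tolerance
36 × 100000 = 3600000 Ω
Lowest = 3600000 × (1 − 1/100) = 3564000 Ω.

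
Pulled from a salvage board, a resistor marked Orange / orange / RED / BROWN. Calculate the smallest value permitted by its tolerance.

Orange → 3 (first significant figure)
Orange → 3 (second significant figure)
Red → ×10^2 multiplier
Brown → ±1% tolerance
33 × 100 = 3300 Ω
Smallest = 3300 × (1 − 1/100) = 3267 Ω.

3267 Ω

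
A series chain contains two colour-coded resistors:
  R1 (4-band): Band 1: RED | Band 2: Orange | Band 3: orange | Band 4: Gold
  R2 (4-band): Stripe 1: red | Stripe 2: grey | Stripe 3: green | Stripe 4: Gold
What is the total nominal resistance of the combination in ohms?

R1: red, orange → 23; orange ×10^3 → 23000 Ω.
R2: red, grey → 28; green ×10^5 → 2800000 Ω.
Series: 23000 + 2800000 = 2823000 Ω.

2823000 Ω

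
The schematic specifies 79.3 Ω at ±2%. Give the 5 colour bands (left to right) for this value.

79.3 Ω = 793 × 10^-1.
7 → violet
9 → white
3 → orange
Multiplier 10^-1 → gold.
±2% tolerance → red.

violet, white, orange, gold, red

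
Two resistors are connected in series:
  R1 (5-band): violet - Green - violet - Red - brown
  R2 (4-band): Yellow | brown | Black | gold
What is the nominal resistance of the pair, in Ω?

R1: violet, green, violet → 757; red ×10^2 → 75700 Ω.
R2: yellow, brown → 41; black ×1 → 41 Ω.
Series: 75700 + 41 = 75741 Ω.

75741 Ω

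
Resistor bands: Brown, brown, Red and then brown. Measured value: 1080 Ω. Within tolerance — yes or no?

no

Brown → 1 (first significant figure)
Brown → 1 (second significant figure)
Red → ×10^2 multiplier
Brown → ±1% tolerance
11 × 100 = 1100 Ω
Allowed range: 1089 Ω to 1111 Ω.
1080 Ω lies outside that range.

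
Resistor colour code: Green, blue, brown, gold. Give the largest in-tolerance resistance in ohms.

Green → 5 (first significant figure)
Blue → 6 (second significant figure)
Brown → ×10 multiplier
Gold → ±5% tolerance
56 × 10 = 560 Ω
Largest = 560 × (1 + 5/100) = 588 Ω.

588 Ω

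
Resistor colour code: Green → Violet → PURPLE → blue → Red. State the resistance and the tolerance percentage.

577000000 Ω ±2%

Green → 5 (first significant figure)
Violet → 7 (second significant figure)
Violet → 7 (third significant figure)
Blue → ×10^6 multiplier
Red → ±2% tolerance
577 × 1000000 = 577000000 Ω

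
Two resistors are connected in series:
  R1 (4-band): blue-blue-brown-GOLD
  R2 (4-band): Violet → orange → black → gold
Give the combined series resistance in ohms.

R1: blue, blue → 66; brown ×10 → 660 Ω.
R2: violet, orange → 73; black ×1 → 73 Ω.
Series: 660 + 73 = 733 Ω.

733 Ω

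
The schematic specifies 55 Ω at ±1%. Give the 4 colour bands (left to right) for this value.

green, green, black, brown

55 Ω = 55 × 10^0.
5 → green
5 → green
Multiplier 10^0 → black.
±1% tolerance → brown.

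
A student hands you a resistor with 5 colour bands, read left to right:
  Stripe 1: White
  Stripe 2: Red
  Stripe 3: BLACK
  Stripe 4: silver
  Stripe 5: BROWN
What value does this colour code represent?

White → 9 (first significant figure)
Red → 2 (second significant figure)
Black → 0 (third significant figure)
Silver → ×0.01 multiplier
920 × 0.01 = 9.2 Ω

9.2 Ω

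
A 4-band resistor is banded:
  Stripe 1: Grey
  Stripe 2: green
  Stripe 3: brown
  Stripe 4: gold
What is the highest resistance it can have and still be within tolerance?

Grey → 8 (first significant figure)
Green → 5 (second significant figure)
Brown → ×10 multiplier
Gold → ±5% tolerance
85 × 10 = 850 Ω
Highest = 850 × (1 + 5/100) = 892.5 Ω.

892.5 Ω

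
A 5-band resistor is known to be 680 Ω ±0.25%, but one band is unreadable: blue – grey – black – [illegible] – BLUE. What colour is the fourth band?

black

680 Ω = 680 × 10^0.
The fourth band is the multiplier, 10^0, which is black.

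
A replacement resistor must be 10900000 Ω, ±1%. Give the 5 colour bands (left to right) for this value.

brown, black, white, green, brown

10900000 Ω = 109 × 10^5.
1 → brown
0 → black
9 → white
Multiplier 10^5 → green.
±1% tolerance → brown.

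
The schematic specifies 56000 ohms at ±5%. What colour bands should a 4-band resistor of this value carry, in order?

green, blue, orange, gold

56000 Ω = 56 × 10^3.
5 → green
6 → blue
Multiplier 10^3 → orange.
±5% tolerance → gold.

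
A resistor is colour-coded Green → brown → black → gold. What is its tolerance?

The last band, gold, is the tolerance band.
Gold corresponds to ±5%.

±5%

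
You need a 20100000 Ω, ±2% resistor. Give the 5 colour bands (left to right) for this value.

red, black, brown, green, red

20100000 Ω = 201 × 10^5.
2 → red
0 → black
1 → brown
Multiplier 10^5 → green.
±2% tolerance → red.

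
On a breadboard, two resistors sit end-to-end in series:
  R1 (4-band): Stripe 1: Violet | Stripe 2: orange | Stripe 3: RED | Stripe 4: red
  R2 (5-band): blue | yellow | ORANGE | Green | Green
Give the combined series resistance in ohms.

R1: violet, orange → 73; red ×10^2 → 7300 Ω.
R2: blue, yellow, orange → 643; green ×10^5 → 64300000 Ω.
Series: 7300 + 64300000 = 64307300 Ω.

64307300 Ω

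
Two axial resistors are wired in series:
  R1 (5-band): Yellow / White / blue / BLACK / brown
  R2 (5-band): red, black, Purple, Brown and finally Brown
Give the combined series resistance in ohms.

2566 Ω

R1: yellow, white, blue → 496; black ×1 → 496 Ω.
R2: red, black, violet → 207; brown ×10 → 2070 Ω.
Series: 496 + 2070 = 2566 Ω.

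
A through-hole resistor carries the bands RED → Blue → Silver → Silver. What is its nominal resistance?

Red → 2 (first significant figure)
Blue → 6 (second significant figure)
Silver → ×0.01 multiplier
26 × 0.01 = 0.26 Ω

0.26 Ω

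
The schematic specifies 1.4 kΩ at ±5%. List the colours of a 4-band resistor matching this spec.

1400 Ω = 14 × 10^2.
1 → brown
4 → yellow
Multiplier 10^2 → red.
±5% tolerance → gold.

brown, yellow, red, gold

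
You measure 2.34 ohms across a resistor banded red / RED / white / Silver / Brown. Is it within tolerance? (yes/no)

Red → 2 (first significant figure)
Red → 2 (second significant figure)
White → 9 (third significant figure)
Silver → ×0.01 multiplier
Brown → ±1% tolerance
229 × 0.01 = 2.29 Ω
Allowed range: 2.2671 Ω to 2.3129 Ω.
2.34 ohms lies outside that range.

no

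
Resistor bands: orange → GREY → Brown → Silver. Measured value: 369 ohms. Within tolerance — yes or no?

Orange → 3 (first significant figure)
Grey → 8 (second significant figure)
Brown → ×10 multiplier
Silver → ±10% tolerance
38 × 10 = 380 Ω
Allowed range: 342 Ω to 418 Ω.
369 ohms lies inside that range.

yes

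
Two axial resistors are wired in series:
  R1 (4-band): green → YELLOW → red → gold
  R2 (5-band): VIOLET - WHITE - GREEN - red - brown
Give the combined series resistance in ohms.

84900 Ω

R1: green, yellow → 54; red ×10^2 → 5400 Ω.
R2: violet, white, green → 795; red ×10^2 → 79500 Ω.
Series: 5400 + 79500 = 84900 Ω.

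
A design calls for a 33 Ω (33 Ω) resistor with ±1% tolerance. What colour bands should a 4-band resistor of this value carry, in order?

33 Ω = 33 × 10^0.
3 → orange
3 → orange
Multiplier 10^0 → black.
±1% tolerance → brown.

orange, orange, black, brown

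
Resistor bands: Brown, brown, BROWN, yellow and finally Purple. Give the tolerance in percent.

The last band, violet, is the tolerance band.
Violet corresponds to ±0.1%.

±0.1%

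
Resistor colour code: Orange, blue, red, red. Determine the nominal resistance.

Orange → 3 (first significant figure)
Blue → 6 (second significant figure)
Red → ×10^2 multiplier
36 × 100 = 3600 Ω

3600 Ω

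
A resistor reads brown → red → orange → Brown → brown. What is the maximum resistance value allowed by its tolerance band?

Brown → 1 (first significant figure)
Red → 2 (second significant figure)
Orange → 3 (third significant figure)
Brown → ×10 multiplier
Brown → ±1% tolerance
123 × 10 = 1230 Ω
Maximum = 1230 × (1 + 1/100) = 1242.3 Ω.

1242.3 Ω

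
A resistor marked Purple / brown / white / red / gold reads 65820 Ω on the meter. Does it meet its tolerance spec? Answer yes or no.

Violet → 7 (first significant figure)
Brown → 1 (second significant figure)
White → 9 (third significant figure)
Red → ×10^2 multiplier
Gold → ±5% tolerance
719 × 100 = 71900 Ω
Allowed range: 68305 Ω to 75495 Ω.
65820 Ω lies outside that range.

no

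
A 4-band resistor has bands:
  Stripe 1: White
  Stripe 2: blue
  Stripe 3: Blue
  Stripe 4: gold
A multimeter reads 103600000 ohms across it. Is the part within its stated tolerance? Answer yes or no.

White → 9 (first significant figure)
Blue → 6 (second significant figure)
Blue → ×10^6 multiplier
Gold → ±5% tolerance
96 × 1000000 = 96000000 Ω
Allowed range: 91200000 Ω to 100800000 Ω.
103600000 ohms lies outside that range.

no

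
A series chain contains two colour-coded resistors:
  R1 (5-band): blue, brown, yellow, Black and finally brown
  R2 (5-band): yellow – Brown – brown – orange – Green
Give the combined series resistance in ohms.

411614 Ω

R1: blue, brown, yellow → 614; black ×1 → 614 Ω.
R2: yellow, brown, brown → 411; orange ×10^3 → 411000 Ω.
Series: 614 + 411000 = 411614 Ω.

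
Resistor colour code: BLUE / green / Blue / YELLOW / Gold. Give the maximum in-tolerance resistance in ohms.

6888000 Ω

Blue → 6 (first significant figure)
Green → 5 (second significant figure)
Blue → 6 (third significant figure)
Yellow → ×10^4 multiplier
Gold → ±5% tolerance
656 × 10000 = 6560000 Ω
Maximum = 6560000 × (1 + 5/100) = 6888000 Ω.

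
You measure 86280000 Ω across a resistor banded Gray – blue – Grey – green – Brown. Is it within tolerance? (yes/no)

Grey → 8 (first significant figure)
Blue → 6 (second significant figure)
Grey → 8 (third significant figure)
Green → ×10^5 multiplier
Brown → ±1% tolerance
868 × 100000 = 86800000 Ω
Allowed range: 85932000 Ω to 87668000 Ω.
86280000 Ω lies inside that range.

yes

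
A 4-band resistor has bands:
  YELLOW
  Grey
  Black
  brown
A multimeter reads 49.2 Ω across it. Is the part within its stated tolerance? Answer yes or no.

no

Yellow → 4 (first significant figure)
Grey → 8 (second significant figure)
Black → ×1 multiplier
Brown → ±1% tolerance
48 × 1 = 48 Ω
Allowed range: 47.52 Ω to 48.48 Ω.
49.2 Ω lies outside that range.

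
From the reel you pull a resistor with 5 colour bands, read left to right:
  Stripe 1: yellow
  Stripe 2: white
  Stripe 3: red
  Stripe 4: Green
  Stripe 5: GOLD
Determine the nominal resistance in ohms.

49200000 Ω

Yellow → 4 (first significant figure)
White → 9 (second significant figure)
Red → 2 (third significant figure)
Green → ×10^5 multiplier
492 × 100000 = 49200000 Ω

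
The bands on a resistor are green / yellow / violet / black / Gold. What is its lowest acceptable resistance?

519.65 Ω

Green → 5 (first significant figure)
Yellow → 4 (second significant figure)
Violet → 7 (third significant figure)
Black → ×1 multiplier
Gold → ±5% tolerance
547 × 1 = 547 Ω
Lowest = 547 × (1 − 5/100) = 519.65 Ω.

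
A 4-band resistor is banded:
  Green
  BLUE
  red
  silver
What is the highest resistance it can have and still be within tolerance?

6160 Ω

Green → 5 (first significant figure)
Blue → 6 (second significant figure)
Red → ×10^2 multiplier
Silver → ±10% tolerance
56 × 100 = 5600 Ω
Highest = 5600 × (1 + 10/100) = 6160 Ω.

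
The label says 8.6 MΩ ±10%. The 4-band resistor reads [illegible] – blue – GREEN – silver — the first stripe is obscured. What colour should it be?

8600000 Ω = 86 × 10^5.
The first band gives digit 8 of the significand, and 8 is grey.

grey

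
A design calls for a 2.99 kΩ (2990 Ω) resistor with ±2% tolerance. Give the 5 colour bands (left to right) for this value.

2990 Ω = 299 × 10^1.
2 → red
9 → white
9 → white
Multiplier 10^1 → brown.
±2% tolerance → red.

red, white, white, brown, red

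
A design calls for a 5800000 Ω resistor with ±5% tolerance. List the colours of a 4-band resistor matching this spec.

green, grey, green, gold

5800000 Ω = 58 × 10^5.
5 → green
8 → grey
Multiplier 10^5 → green.
±5% tolerance → gold.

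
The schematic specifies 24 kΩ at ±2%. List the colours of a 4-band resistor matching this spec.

24000 Ω = 24 × 10^3.
2 → red
4 → yellow
Multiplier 10^3 → orange.
±2% tolerance → red.

red, yellow, orange, red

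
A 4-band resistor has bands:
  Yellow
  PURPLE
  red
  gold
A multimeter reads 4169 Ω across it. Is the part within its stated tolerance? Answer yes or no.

no

Yellow → 4 (first significant figure)
Violet → 7 (second significant figure)
Red → ×10^2 multiplier
Gold → ±5% tolerance
47 × 100 = 4700 Ω
Allowed range: 4465 Ω to 4935 Ω.
4169 Ω lies outside that range.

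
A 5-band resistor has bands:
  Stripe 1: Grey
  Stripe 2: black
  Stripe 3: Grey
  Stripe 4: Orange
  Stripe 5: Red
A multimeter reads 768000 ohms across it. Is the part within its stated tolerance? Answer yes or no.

Grey → 8 (first significant figure)
Black → 0 (second significant figure)
Grey → 8 (third significant figure)
Orange → ×10^3 multiplier
Red → ±2% tolerance
808 × 1000 = 808000 Ω
Allowed range: 791840 Ω to 824160 Ω.
768000 ohms lies outside that range.

no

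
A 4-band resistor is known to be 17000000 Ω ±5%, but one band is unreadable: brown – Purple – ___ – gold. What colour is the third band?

blue

17000000 Ω = 17 × 10^6.
The third band is the multiplier, 10^6, which is blue.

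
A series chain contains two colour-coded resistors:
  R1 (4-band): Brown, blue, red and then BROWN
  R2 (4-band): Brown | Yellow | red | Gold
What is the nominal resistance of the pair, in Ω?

3000 Ω

R1: brown, blue → 16; red ×10^2 → 1600 Ω.
R2: brown, yellow → 14; red ×10^2 → 1400 Ω.
Series: 1600 + 1400 = 3000 Ω.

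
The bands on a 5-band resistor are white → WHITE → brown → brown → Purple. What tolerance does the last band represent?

The last band, violet, is the tolerance band.
Violet corresponds to ±0.1%.

±0.1%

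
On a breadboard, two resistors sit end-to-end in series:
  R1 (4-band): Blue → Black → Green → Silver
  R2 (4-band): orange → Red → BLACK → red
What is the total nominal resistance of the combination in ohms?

6000032 Ω

R1: blue, black → 60; green ×10^5 → 6000000 Ω.
R2: orange, red → 32; black ×1 → 32 Ω.
Series: 6000000 + 32 = 6000032 Ω.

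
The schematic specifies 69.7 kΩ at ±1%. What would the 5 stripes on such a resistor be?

blue, white, violet, red, brown

69700 Ω = 697 × 10^2.
6 → blue
9 → white
7 → violet
Multiplier 10^2 → red.
±1% tolerance → brown.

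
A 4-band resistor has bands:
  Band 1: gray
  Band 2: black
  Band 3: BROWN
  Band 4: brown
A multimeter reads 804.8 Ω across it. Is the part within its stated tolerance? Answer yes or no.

yes

Grey → 8 (first significant figure)
Black → 0 (second significant figure)
Brown → ×10 multiplier
Brown → ±1% tolerance
80 × 10 = 800 Ω
Allowed range: 792 Ω to 808 Ω.
804.8 Ω lies inside that range.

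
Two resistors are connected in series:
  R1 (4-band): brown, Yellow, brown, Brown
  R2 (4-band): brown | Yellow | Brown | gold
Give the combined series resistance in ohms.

280 Ω

R1: brown, yellow → 14; brown ×10 → 140 Ω.
R2: brown, yellow → 14; brown ×10 → 140 Ω.
Series: 140 + 140 = 280 Ω.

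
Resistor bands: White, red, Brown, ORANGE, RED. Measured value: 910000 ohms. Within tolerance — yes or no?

White → 9 (first significant figure)
Red → 2 (second significant figure)
Brown → 1 (third significant figure)
Orange → ×10^3 multiplier
Red → ±2% tolerance
921 × 1000 = 921000 Ω
Allowed range: 902580 Ω to 939420 Ω.
910000 ohms lies inside that range.

yes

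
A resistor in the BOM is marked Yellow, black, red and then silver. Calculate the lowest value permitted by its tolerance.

Yellow → 4 (first significant figure)
Black → 0 (second significant figure)
Red → ×10^2 multiplier
Silver → ±10% tolerance
40 × 100 = 4000 Ω
Lowest = 4000 × (1 − 10/100) = 3600 Ω.

3600 Ω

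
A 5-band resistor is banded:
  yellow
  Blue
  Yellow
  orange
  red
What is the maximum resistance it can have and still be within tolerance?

Yellow → 4 (first significant figure)
Blue → 6 (second significant figure)
Yellow → 4 (third significant figure)
Orange → ×10^3 multiplier
Red → ±2% tolerance
464 × 1000 = 464000 Ω
Maximum = 464000 × (1 + 2/100) = 473280 Ω.

473280 Ω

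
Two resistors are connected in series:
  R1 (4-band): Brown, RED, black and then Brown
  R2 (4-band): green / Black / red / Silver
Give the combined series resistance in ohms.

5012 Ω

R1: brown, red → 12; black ×1 → 12 Ω.
R2: green, black → 50; red ×10^2 → 5000 Ω.
Series: 12 + 5000 = 5012 Ω.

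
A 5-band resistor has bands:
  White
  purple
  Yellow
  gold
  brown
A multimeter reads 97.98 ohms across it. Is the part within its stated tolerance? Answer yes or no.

yes

White → 9 (first significant figure)
Violet → 7 (second significant figure)
Yellow → 4 (third significant figure)
Gold → ×0.1 multiplier
Brown → ±1% tolerance
974 × 0.1 = 97.4 Ω
Allowed range: 96.426 Ω to 98.374 Ω.
97.98 ohms lies inside that range.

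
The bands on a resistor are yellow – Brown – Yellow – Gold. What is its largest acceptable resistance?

430500 Ω

Yellow → 4 (first significant figure)
Brown → 1 (second significant figure)
Yellow → ×10^4 multiplier
Gold → ±5% tolerance
41 × 10000 = 410000 Ω
Largest = 410000 × (1 + 5/100) = 430500 Ω.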